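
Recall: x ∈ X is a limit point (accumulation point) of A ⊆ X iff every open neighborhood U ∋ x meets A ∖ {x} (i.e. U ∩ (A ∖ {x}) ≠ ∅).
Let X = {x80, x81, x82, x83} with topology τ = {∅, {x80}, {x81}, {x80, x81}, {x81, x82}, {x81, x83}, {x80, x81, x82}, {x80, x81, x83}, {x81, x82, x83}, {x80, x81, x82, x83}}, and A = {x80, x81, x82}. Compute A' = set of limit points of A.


A' = {x82, x83}

For each x ∈ X, list the open sets U ∈ τ with x ∈ U, then check whether U ∩ (A ∖ {x}) ≠ ∅ for every such U.
  x = x80: open {x80} ∋ x has {x80} ∩ (A ∖ {x80}) = ∅, so x is NOT a limit point.
  x = x81: open {x81} ∋ x has {x81} ∩ (A ∖ {x81}) = ∅, so x is NOT a limit point.
  x = x82: opens ∋ x are {x81, x82}, {x80, x81, x82}, {x81, x82, x83}, {x80, x81, x82, x83}; each meets A ∖ {x82}, so x IS a limit point.
  x = x83: opens ∋ x are {x81, x83}, {x80, x81, x83}, {x81, x82, x83}, {x80, x81, x82, x83}; each meets A ∖ {x83}, so x IS a limit point.
Collecting: A' = {x82, x83}.


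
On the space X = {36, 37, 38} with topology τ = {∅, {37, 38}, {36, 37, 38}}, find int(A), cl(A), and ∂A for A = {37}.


int(A) = ∅, cl(A) = {36, 37, 38}, ∂A = {36, 37, 38}.

Closed sets in (X, τ) are complements of opens:
  closed(X, τ) = {∅, {36}, {36, 37, 38}}.
int(A) = ⋃ {U ∈ τ : U ⊆ A}. Opens contained in A: ∅.
Taking the union of these: int(A) = ∅.
cl(A) = ⋂ {C closed : A ⊆ C}. Closed sets containing A: {36, 37, 38}.
Intersecting these: cl(A) = {36, 37, 38}.
∂A = cl(A) ∖ int(A) = {36, 37, 38} ∖ ∅ = {36, 37, 38}.


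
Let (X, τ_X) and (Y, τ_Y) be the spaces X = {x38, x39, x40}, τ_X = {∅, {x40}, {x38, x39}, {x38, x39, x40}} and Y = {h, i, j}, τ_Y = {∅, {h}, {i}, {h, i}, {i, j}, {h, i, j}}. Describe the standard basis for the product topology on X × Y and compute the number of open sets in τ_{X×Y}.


Basis B = {∅ × ∅, {x40} × {h}, {x40} × {i}, {x38, x39} × {h}, {x38, x39} × {i}, {x40} × {h, i}, {x40} × {i, j}, {x38, x39, x40} × {h}, {x38, x39, x40} × {i}, {x40} × {h, i, j}, {x38, x39} × {h, i}, {x38, x39} × {i, j}, {x38, x39} × {h, i, j}, {x38, x39, x40} × {h, i}, {x38, x39, x40} × {i, j}, {x38, x39, x40} × {h, i, j}}; |τ_{X×Y}| = 36.

Enumerate products U × V with U ∈ τ_X, V ∈ τ_Y (deduplicated):
  ∅ × ∅ = {} (∅)
  {x40} × {h} = {(x40,h)}
  {x40} × {i} = {(x40,i)}
  {x38, x39} × {h} = {(x38,h), (x39,h)}
  {x38, x39} × {i} = {(x38,i), (x39,i)}
  {x40} × {h, i} = {(x40,h), (x40,i)}
  {x40} × {i, j} = {(x40,i), (x40,j)}
  {x38, x39, x40} × {h} = {(x38,h), (x39,h), (x40,h)}
  {x38, x39, x40} × {i} = {(x38,i), (x39,i), (x40,i)}
  {x40} × {h, i, j} = {(x40,h), (x40,i), (x40,j)}
  {x38, x39} × {h, i} = {(x38,h), (x38,i), (x39,h), (x39,i)}
  {x38, x39} × {i, j} = {(x38,i), (x38,j), (x39,i), (x39,j)}
  {x38, x39} × {h, i, j} = {(x38,h), (x38,i), (x38,j), (x39,h), (x39,i), (x39,j)}
  {x38, x39, x40} × {h, i} = {(x38,h), (x38,i), (x39,h), (x39,i), (x40,h), (x40,i)}
  {x38, x39, x40} × {i, j} = {(x38,i), (x38,j), (x39,i), (x39,j), (x40,i), (x40,j)}
  {x38, x39, x40} × {h, i, j} = {(x38,h), (x38,i), (x38,j), (x39,h), (x39,i), (x39,j), (x40,h), (x40,i), (x40,j)}
These 16 distinct sets form the basis B.
Close under arbitrary unions to get τ_{X×Y}; counting gives |τ_{X×Y}| = 36.


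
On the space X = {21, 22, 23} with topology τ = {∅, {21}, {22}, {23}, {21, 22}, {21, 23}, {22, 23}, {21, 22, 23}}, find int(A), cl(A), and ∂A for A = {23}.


int(A) = {23}, cl(A) = {23}, ∂A = ∅.

Closed sets in (X, τ) are complements of opens:
  closed(X, τ) = {∅, {21}, {22}, {23}, {21, 22}, {21, 23}, {22, 23}, {21, 22, 23}}.
int(A) = ⋃ {U ∈ τ : U ⊆ A}. Opens contained in A: ∅, {23}.
Taking the union of these: int(A) = {23}.
cl(A) = ⋂ {C closed : A ⊆ C}. Closed sets containing A: {23}, {21, 23}, {22, 23}, {21, 22, 23}.
Intersecting these: cl(A) = {23}.
∂A = cl(A) ∖ int(A) = {23} ∖ {23} = ∅.


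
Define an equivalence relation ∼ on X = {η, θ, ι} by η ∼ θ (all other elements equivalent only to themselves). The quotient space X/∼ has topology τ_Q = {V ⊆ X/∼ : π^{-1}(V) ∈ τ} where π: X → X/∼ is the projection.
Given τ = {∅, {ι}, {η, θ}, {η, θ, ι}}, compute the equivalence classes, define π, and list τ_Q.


X/∼ = {[η=θ], [ι]}; |τ_Q| = 4.

Equivalence classes: [η=θ], [ι].
Quotient map π: X → X/∼ sends η ↦ [η=θ], θ ↦ [η=θ], ι ↦ [ι].
For each subset V ⊆ X/∼, compute π^{-1}(V) ⊆ X and check whether π^{-1}(V) ∈ τ. V is open in τ_Q iff π^{-1}(V) ∈ τ.
  V = {}: π^{-1}(V) = ∅ ∈ τ ✓.
  V = {[η=θ]}: π^{-1}(V) = {η, θ} ∈ τ ✓.
  V = {[ι]}: π^{-1}(V) = {ι} ∈ τ ✓.
  V = {[η=θ], [ι]}: π^{-1}(V) = {η, θ, ι} ∈ τ ✓.
Open sets in the quotient: τ_Q = {{}, {[η=θ]}, {[ι]}, {[η=θ], [ι]}} (4 elements).


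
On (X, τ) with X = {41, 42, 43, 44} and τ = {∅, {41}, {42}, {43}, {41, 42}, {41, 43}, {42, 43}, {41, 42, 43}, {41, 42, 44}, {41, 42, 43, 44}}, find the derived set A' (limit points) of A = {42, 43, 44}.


A' = {44}

For each x ∈ X, list the open sets U ∈ τ with x ∈ U, then check whether U ∩ (A ∖ {x}) ≠ ∅ for every such U.
  x = 41: open {41} ∋ x has {41} ∩ (A ∖ {41}) = ∅, so x is NOT a limit point.
  x = 42: open {42} ∋ x has {42} ∩ (A ∖ {42}) = ∅, so x is NOT a limit point.
  x = 43: open {43} ∋ x has {43} ∩ (A ∖ {43}) = ∅, so x is NOT a limit point.
  x = 44: opens ∋ x are {41, 42, 44}, {41, 42, 43, 44}; each meets A ∖ {44}, so x IS a limit point.
Collecting: A' = {44}.


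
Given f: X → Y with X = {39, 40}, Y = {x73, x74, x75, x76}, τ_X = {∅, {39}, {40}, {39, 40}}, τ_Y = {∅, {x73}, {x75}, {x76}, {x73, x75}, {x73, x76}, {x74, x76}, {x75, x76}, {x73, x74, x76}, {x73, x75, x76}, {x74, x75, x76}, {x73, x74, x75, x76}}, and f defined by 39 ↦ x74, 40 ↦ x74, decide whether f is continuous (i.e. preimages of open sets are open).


f IS continuous.

Compute f^{-1}(U) for each U ∈ τ_Y:
  U = ∅: f^{-1}(U) = ∅ ∈ τ_X ✓.
  U = {x73}: f^{-1}(U) = ∅ ∈ τ_X ✓.
  U = {x75}: f^{-1}(U) = ∅ ∈ τ_X ✓.
  U = {x76}: f^{-1}(U) = ∅ ∈ τ_X ✓.
  U = {x73, x75}: f^{-1}(U) = ∅ ∈ τ_X ✓.
  U = {x73, x76}: f^{-1}(U) = ∅ ∈ τ_X ✓.
  U = {x74, x76}: f^{-1}(U) = {39, 40} ∈ τ_X ✓.
  U = {x75, x76}: f^{-1}(U) = ∅ ∈ τ_X ✓.
  U = {x73, x74, x76}: f^{-1}(U) = {39, 40} ∈ τ_X ✓.
  U = {x73, x75, x76}: f^{-1}(U) = ∅ ∈ τ_X ✓.
  U = {x74, x75, x76}: f^{-1}(U) = {39, 40} ∈ τ_X ✓.
  U = {x73, x74, x75, x76}: f^{-1}(U) = {39, 40} ∈ τ_X ✓.
Every preimage lies in τ_X, so f IS continuous.


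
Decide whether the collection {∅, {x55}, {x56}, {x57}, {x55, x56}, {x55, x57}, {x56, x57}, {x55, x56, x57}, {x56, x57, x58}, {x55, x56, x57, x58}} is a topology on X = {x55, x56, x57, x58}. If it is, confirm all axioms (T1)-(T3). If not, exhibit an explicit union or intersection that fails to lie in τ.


τ IS a topology on X.

Axiom (T1): ∅ ∈ τ? Yes; X ∈ τ? Yes.
Axiom (T2/T3): check pairwise unions and intersections of members of τ.
All pairwise intersections and unions checked — each lies in τ. Therefore τ satisfies (T1), (T2), (T3): it IS a topology on X.


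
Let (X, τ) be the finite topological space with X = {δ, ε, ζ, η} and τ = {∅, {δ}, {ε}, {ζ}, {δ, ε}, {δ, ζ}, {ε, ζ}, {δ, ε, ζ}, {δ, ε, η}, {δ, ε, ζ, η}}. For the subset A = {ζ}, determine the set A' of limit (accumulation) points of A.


A' = ∅

For each x ∈ X, list the open sets U ∈ τ with x ∈ U, then check whether U ∩ (A ∖ {x}) ≠ ∅ for every such U.
  x = δ: open {δ} ∋ x has {δ} ∩ (A ∖ {δ}) = ∅, so x is NOT a limit point.
  x = ε: open {ε} ∋ x has {ε} ∩ (A ∖ {ε}) = ∅, so x is NOT a limit point.
  x = ζ: open {ζ} ∋ x has {ζ} ∩ (A ∖ {ζ}) = ∅, so x is NOT a limit point.
  x = η: open {δ, ε, η} ∋ x has {δ, ε, η} ∩ (A ∖ {η}) = ∅, so x is NOT a limit point.
Collecting: A' = ∅.


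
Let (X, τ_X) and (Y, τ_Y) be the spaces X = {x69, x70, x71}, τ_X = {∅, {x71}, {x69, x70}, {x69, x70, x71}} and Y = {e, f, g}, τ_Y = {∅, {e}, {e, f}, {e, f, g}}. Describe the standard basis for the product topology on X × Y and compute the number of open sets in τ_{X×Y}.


Basis B = {∅ × ∅, {x71} × {e}, {x69, x70} × {e}, {x71} × {e, f}, {x69, x70, x71} × {e}, {x71} × {e, f, g}, {x69, x70} × {e, f}, {x69, x70} × {e, f, g}, {x69, x70, x71} × {e, f}, {x69, x70, x71} × {e, f, g}}; |τ_{X×Y}| = 16.

Enumerate products U × V with U ∈ τ_X, V ∈ τ_Y (deduplicated):
  ∅ × ∅ = {} (∅)
  {x71} × {e} = {(x71,e)}
  {x69, x70} × {e} = {(x69,e), (x70,e)}
  {x71} × {e, f} = {(x71,e), (x71,f)}
  {x69, x70, x71} × {e} = {(x69,e), (x70,e), (x71,e)}
  {x71} × {e, f, g} = {(x71,e), (x71,f), (x71,g)}
  {x69, x70} × {e, f} = {(x69,e), (x69,f), (x70,e), (x70,f)}
  {x69, x70} × {e, f, g} = {(x69,e), (x69,f), (x69,g), (x70,e), (x70,f), (x70,g)}
  {x69, x70, x71} × {e, f} = {(x69,e), (x69,f), (x70,e), (x70,f), (x71,e), (x71,f)}
  {x69, x70, x71} × {e, f, g} = {(x69,e), (x69,f), (x69,g), (x70,e), (x70,f), (x70,g), (x71,e), (x71,f), (x71,g)}
These 10 distinct sets form the basis B.
Close under arbitrary unions to get τ_{X×Y}; counting gives |τ_{X×Y}| = 16.


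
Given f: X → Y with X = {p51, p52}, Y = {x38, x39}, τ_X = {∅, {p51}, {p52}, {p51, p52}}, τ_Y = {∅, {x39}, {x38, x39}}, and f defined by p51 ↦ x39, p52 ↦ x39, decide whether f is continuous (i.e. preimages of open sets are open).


f IS continuous.

Compute f^{-1}(U) for each U ∈ τ_Y:
  U = ∅: f^{-1}(U) = ∅ ∈ τ_X ✓.
  U = {x39}: f^{-1}(U) = {p51, p52} ∈ τ_X ✓.
  U = {x38, x39}: f^{-1}(U) = {p51, p52} ∈ τ_X ✓.
Every preimage lies in τ_X, so f IS continuous.


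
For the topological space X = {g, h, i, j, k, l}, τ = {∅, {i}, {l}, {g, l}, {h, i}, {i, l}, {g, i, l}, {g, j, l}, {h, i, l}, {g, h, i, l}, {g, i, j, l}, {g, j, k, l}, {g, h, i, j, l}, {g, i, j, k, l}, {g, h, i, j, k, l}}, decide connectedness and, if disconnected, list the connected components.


(X, τ) is disconnected; components = [{h, i}, {g, j, k, l}].

Find clopen sets (U ∈ τ with X ∖ U ∈ τ):
  U = ∅, X ∖ U = {g, h, i, j, k, l} — both open, so U is clopen.
  U = {h, i}, X ∖ U = {g, j, k, l} — both open, so U is clopen.
  U = {g, j, k, l}, X ∖ U = {h, i} — both open, so U is clopen.
  U = {g, h, i, j, k, l}, X ∖ U = ∅ — both open, so U is clopen.
Nontrivial clopen(s) exist: e.g. {g, j, k, l}. So (X, τ) is disconnected.
Compute connected components by grouping points that agree on all clopens:
  component: {h, i}
  component: {g, j, k, l}


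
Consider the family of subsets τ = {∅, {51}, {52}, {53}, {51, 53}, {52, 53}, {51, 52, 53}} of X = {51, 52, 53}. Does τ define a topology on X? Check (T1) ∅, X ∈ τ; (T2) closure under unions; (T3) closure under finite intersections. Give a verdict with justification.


τ is NOT a topology on X.

Axiom (T1): ∅ ∈ τ? Yes; X ∈ τ? Yes.
Axiom (T2/T3): check pairwise unions and intersections of members of τ.
Counterexample for (T2): {51} ∪ {52} = {51, 52} ∉ τ. Therefore τ is NOT a topology.


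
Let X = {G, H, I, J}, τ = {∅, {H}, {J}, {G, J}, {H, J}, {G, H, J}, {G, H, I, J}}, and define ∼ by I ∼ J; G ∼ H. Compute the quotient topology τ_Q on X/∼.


X/∼ = {[G=H], [I=J]}; |τ_Q| = 2.

Equivalence classes: [G=H], [I=J].
Quotient map π: X → X/∼ sends G ↦ [G=H], H ↦ [G=H], I ↦ [I=J], J ↦ [I=J].
For each subset V ⊆ X/∼, compute π^{-1}(V) ⊆ X and check whether π^{-1}(V) ∈ τ. V is open in τ_Q iff π^{-1}(V) ∈ τ.
  V = {}: π^{-1}(V) = ∅ ∈ τ ✓.
  V = {[G=H]}: π^{-1}(V) = {G, H} ∉ τ ✗.
  V = {[I=J]}: π^{-1}(V) = {I, J} ∉ τ ✗.
  V = {[G=H], [I=J]}: π^{-1}(V) = {G, H, I, J} ∈ τ ✓.
Open sets in the quotient: τ_Q = {{}, {[G=H], [I=J]}} (2 elements).


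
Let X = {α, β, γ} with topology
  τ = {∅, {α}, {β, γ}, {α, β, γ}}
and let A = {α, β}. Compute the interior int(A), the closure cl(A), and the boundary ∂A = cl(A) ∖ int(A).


int(A) = {α}, cl(A) = {α, β, γ}, ∂A = {β, γ}.

Closed sets in (X, τ) are complements of opens:
  closed(X, τ) = {∅, {α}, {β, γ}, {α, β, γ}}.
int(A) = ⋃ {U ∈ τ : U ⊆ A}. Opens contained in A: ∅, {α}.
Taking the union of these: int(A) = {α}.
cl(A) = ⋂ {C closed : A ⊆ C}. Closed sets containing A: {α, β, γ}.
Intersecting these: cl(A) = {α, β, γ}.
∂A = cl(A) ∖ int(A) = {α, β, γ} ∖ {α} = {β, γ}.


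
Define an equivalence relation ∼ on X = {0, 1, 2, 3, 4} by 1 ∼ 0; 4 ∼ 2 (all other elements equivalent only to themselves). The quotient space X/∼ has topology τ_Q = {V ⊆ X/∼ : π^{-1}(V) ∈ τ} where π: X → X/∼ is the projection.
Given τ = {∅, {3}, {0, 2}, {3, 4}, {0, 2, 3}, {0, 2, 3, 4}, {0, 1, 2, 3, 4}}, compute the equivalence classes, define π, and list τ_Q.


X/∼ = {[0=1], [2=4], [3]}; |τ_Q| = 3.

Equivalence classes: [0=1], [2=4], [3].
Quotient map π: X → X/∼ sends 0 ↦ [0=1], 1 ↦ [0=1], 2 ↦ [2=4], 3 ↦ [3], 4 ↦ [2=4].
For each subset V ⊆ X/∼, compute π^{-1}(V) ⊆ X and check whether π^{-1}(V) ∈ τ. V is open in τ_Q iff π^{-1}(V) ∈ τ.
  V = {}: π^{-1}(V) = ∅ ∈ τ ✓.
  V = {[0=1]}: π^{-1}(V) = {0, 1} ∉ τ ✗.
  V = {[2=4]}: π^{-1}(V) = {2, 4} ∉ τ ✗.
  V = {[0=1], [2=4]}: π^{-1}(V) = {0, 1, 2, 4} ∉ τ ✗.
  V = {[3]}: π^{-1}(V) = {3} ∈ τ ✓.
  V = {[0=1], [3]}: π^{-1}(V) = {0, 1, 3} ∉ τ ✗.
  V = {[2=4], [3]}: π^{-1}(V) = {2, 3, 4} ∉ τ ✗.
  V = {[0=1], [2=4], [3]}: π^{-1}(V) = {0, 1, 2, 3, 4} ∈ τ ✓.
Open sets in the quotient: τ_Q = {{}, {[3]}, {[0=1], [2=4], [3]}} (3 elements).


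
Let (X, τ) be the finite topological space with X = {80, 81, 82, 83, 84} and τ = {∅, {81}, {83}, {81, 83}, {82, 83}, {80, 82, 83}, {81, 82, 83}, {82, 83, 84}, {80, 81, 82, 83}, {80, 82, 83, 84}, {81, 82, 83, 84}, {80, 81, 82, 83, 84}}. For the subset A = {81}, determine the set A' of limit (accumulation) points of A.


A' = ∅

For each x ∈ X, list the open sets U ∈ τ with x ∈ U, then check whether U ∩ (A ∖ {x}) ≠ ∅ for every such U.
  x = 80: open {80, 82, 83} ∋ x has {80, 82, 83} ∩ (A ∖ {80}) = ∅, so x is NOT a limit point.
  x = 81: open {81} ∋ x has {81} ∩ (A ∖ {81}) = ∅, so x is NOT a limit point.
  x = 82: open {82, 83} ∋ x has {82, 83} ∩ (A ∖ {82}) = ∅, so x is NOT a limit point.
  x = 83: open {83} ∋ x has {83} ∩ (A ∖ {83}) = ∅, so x is NOT a limit point.
  x = 84: open {82, 83, 84} ∋ x has {82, 83, 84} ∩ (A ∖ {84}) = ∅, so x is NOT a limit point.
Collecting: A' = ∅.


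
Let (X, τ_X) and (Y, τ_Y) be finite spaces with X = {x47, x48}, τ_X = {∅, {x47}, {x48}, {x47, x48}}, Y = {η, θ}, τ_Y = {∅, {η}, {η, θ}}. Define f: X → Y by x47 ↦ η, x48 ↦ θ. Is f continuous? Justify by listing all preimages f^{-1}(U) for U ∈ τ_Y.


f IS continuous.

Compute f^{-1}(U) for each U ∈ τ_Y:
  U = ∅: f^{-1}(U) = ∅ ∈ τ_X ✓.
  U = {η}: f^{-1}(U) = {x47} ∈ τ_X ✓.
  U = {η, θ}: f^{-1}(U) = {x47, x48} ∈ τ_X ✓.
Every preimage lies in τ_X, so f IS continuous.


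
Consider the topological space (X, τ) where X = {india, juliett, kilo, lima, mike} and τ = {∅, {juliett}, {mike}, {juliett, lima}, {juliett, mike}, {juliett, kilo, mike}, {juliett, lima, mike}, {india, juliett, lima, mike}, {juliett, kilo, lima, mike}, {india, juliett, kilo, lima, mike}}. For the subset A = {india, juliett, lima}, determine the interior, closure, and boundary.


int(A) = {juliett, lima}, cl(A) = {india, juliett, kilo, lima}, ∂A = {india, kilo}.

Closed sets in (X, τ) are complements of opens:
  closed(X, τ) = {∅, {india}, {kilo}, {india, kilo}, {india, lima}, {india, kilo, lima}, {india, kilo, mike}, {india, juliett, kilo, lima}, {india, kilo, lima, mike}, {india, juliett, kilo, lima, mike}}.
int(A) = ⋃ {U ∈ τ : U ⊆ A}. Opens contained in A: ∅, {juliett}, {juliett, lima}.
Taking the union of these: int(A) = {juliett, lima}.
cl(A) = ⋂ {C closed : A ⊆ C}. Closed sets containing A: {india, juliett, kilo, lima}, {india, juliett, kilo, lima, mike}.
Intersecting these: cl(A) = {india, juliett, kilo, lima}.
∂A = cl(A) ∖ int(A) = {india, juliett, kilo, lima} ∖ {juliett, lima} = {india, kilo}.


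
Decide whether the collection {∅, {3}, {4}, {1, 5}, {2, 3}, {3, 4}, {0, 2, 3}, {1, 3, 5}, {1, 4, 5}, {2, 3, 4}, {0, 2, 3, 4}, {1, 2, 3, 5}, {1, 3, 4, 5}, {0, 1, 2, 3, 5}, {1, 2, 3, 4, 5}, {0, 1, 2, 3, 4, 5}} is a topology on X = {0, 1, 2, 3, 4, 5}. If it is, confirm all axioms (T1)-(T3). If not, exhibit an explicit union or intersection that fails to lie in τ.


τ IS a topology on X.

Axiom (T1): ∅ ∈ τ? Yes; X ∈ τ? Yes.
Axiom (T2/T3): check pairwise unions and intersections of members of τ.
All pairwise intersections and unions checked — each lies in τ. Therefore τ satisfies (T1), (T2), (T3): it IS a topology on X.


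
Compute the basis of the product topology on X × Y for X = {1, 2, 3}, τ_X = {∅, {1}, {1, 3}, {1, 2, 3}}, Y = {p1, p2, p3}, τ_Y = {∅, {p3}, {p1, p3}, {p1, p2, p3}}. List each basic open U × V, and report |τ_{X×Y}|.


Basis B = {∅ × ∅, {1} × {p3}, {1} × {p1, p3}, {1, 3} × {p3}, {1} × {p1, p2, p3}, {1, 2, 3} × {p3}, {1, 3} × {p1, p3}, {1, 3} × {p1, p2, p3}, {1, 2, 3} × {p1, p3}, {1, 2, 3} × {p1, p2, p3}}; |τ_{X×Y}| = 20.

Enumerate products U × V with U ∈ τ_X, V ∈ τ_Y (deduplicated):
  ∅ × ∅ = {} (∅)
  {1} × {p3} = {(1,p3)}
  {1} × {p1, p3} = {(1,p1), (1,p3)}
  {1, 3} × {p3} = {(1,p3), (3,p3)}
  {1} × {p1, p2, p3} = {(1,p1), (1,p2), (1,p3)}
  {1, 2, 3} × {p3} = {(1,p3), (2,p3), (3,p3)}
  {1, 3} × {p1, p3} = {(1,p1), (1,p3), (3,p1), (3,p3)}
  {1, 3} × {p1, p2, p3} = {(1,p1), (1,p2), (1,p3), (3,p1), (3,p2), (3,p3)}
  {1, 2, 3} × {p1, p3} = {(1,p1), (1,p3), (2,p1), (2,p3), (3,p1), (3,p3)}
  {1, 2, 3} × {p1, p2, p3} = {(1,p1), (1,p2), (1,p3), (2,p1), (2,p2), (2,p3), (3,p1), (3,p2), (3,p3)}
These 10 distinct sets form the basis B.
Close under arbitrary unions to get τ_{X×Y}; counting gives |τ_{X×Y}| = 20.


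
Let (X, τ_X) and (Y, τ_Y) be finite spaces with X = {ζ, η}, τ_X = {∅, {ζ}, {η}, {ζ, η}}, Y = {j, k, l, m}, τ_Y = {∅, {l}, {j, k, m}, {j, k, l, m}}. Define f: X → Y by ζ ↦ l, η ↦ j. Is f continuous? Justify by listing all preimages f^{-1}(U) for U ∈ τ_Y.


f IS continuous.

Compute f^{-1}(U) for each U ∈ τ_Y:
  U = ∅: f^{-1}(U) = ∅ ∈ τ_X ✓.
  U = {l}: f^{-1}(U) = {ζ} ∈ τ_X ✓.
  U = {j, k, m}: f^{-1}(U) = {η} ∈ τ_X ✓.
  U = {j, k, l, m}: f^{-1}(U) = {ζ, η} ∈ τ_X ✓.
Every preimage lies in τ_X, so f IS continuous.


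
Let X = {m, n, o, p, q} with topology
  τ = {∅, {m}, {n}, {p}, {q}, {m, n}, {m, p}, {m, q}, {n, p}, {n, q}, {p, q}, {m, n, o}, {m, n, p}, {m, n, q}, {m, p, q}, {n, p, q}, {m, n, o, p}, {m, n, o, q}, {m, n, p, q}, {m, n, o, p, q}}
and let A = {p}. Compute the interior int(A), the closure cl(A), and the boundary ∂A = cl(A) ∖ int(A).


int(A) = {p}, cl(A) = {p}, ∂A = ∅.

Closed sets in (X, τ) are complements of opens:
  closed(X, τ) = {∅, {o}, {p}, {q}, {m, o}, {n, o}, {o, p}, {o, q}, {p, q}, {m, n, o}, {m, o, p}, {m, o, q}, {n, o, p}, {n, o, q}, {o, p, q}, {m, n, o, p}, {m, n, o, q}, {m, o, p, q}, {n, o, p, q}, {m, n, o, p, q}}.
int(A) = ⋃ {U ∈ τ : U ⊆ A}. Opens contained in A: ∅, {p}.
Taking the union of these: int(A) = {p}.
cl(A) = ⋂ {C closed : A ⊆ C}. Closed sets containing A: {p}, {o, p}, {p, q}, {m, o, p}, {n, o, p}, {o, p, q}, {m, n, o, p}, {m, o, p, q}, {n, o, p, q}, {m, n, o, p, q}.
Intersecting these: cl(A) = {p}.
∂A = cl(A) ∖ int(A) = {p} ∖ {p} = ∅.


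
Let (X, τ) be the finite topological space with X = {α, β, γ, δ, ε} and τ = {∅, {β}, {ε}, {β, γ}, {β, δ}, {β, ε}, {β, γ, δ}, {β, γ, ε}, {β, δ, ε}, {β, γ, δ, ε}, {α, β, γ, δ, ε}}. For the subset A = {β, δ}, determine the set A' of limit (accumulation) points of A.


A' = {α, γ, δ}

For each x ∈ X, list the open sets U ∈ τ with x ∈ U, then check whether U ∩ (A ∖ {x}) ≠ ∅ for every such U.
  x = α: opens ∋ x are {α, β, γ, δ, ε}; each meets A ∖ {α}, so x IS a limit point.
  x = β: open {β} ∋ x has {β} ∩ (A ∖ {β}) = ∅, so x is NOT a limit point.
  x = γ: opens ∋ x are {β, γ}, {β, γ, δ}, {β, γ, ε}, {β, γ, δ, ε}, {α, β, γ, δ, ε}; each meets A ∖ {γ}, so x IS a limit point.
  x = δ: opens ∋ x are {β, δ}, {β, γ, δ}, {β, δ, ε}, {β, γ, δ, ε}, {α, β, γ, δ, ε}; each meets A ∖ {δ}, so x IS a limit point.
  x = ε: open {ε} ∋ x has {ε} ∩ (A ∖ {ε}) = ∅, so x is NOT a limit point.
Collecting: A' = {α, γ, δ}.


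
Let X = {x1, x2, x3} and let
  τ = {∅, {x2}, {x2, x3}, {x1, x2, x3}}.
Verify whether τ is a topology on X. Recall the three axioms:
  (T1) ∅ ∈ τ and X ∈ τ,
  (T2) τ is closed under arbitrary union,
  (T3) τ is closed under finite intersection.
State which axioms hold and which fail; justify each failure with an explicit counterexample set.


τ IS a topology on X.

Axiom (T1): ∅ ∈ τ? Yes; X ∈ τ? Yes.
Axiom (T2/T3): check pairwise unions and intersections of members of τ.
All pairwise intersections and unions checked — each lies in τ. Therefore τ satisfies (T1), (T2), (T3): it IS a topology on X.


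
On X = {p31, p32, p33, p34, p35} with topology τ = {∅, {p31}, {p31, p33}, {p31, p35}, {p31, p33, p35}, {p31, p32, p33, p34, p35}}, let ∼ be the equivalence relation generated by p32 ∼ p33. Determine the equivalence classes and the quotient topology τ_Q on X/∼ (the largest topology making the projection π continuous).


X/∼ = {[p31], [p32=p33], [p34], [p35]}; |τ_Q| = 4.

Equivalence classes: [p31], [p32=p33], [p34], [p35].
Quotient map π: X → X/∼ sends p31 ↦ [p31], p32 ↦ [p32=p33], p33 ↦ [p32=p33], p34 ↦ [p34], p35 ↦ [p35].
For each subset V ⊆ X/∼, compute π^{-1}(V) ⊆ X and check whether π^{-1}(V) ∈ τ. V is open in τ_Q iff π^{-1}(V) ∈ τ.
  V = {}: π^{-1}(V) = ∅ ∈ τ ✓.
  V = {[p31]}: π^{-1}(V) = {p31} ∈ τ ✓.
  V = {[p32=p33]}: π^{-1}(V) = {p32, p33} ∉ τ ✗.
  V = {[p31], [p32=p33]}: π^{-1}(V) = {p31, p32, p33} ∉ τ ✗.
  V = {[p34]}: π^{-1}(V) = {p34} ∉ τ ✗.
  V = {[p31], [p34]}: π^{-1}(V) = {p31, p34} ∉ τ ✗.
  V = {[p32=p33], [p34]}: π^{-1}(V) = {p32, p33, p34} ∉ τ ✗.
  V = {[p31], [p32=p33], [p34]}: π^{-1}(V) = {p31, p32, p33, p34} ∉ τ ✗.
  V = {[p35]}: π^{-1}(V) = {p35} ∉ τ ✗.
  V = {[p31], [p35]}: π^{-1}(V) = {p31, p35} ∈ τ ✓.
  V = {[p32=p33], [p35]}: π^{-1}(V) = {p32, p33, p35} ∉ τ ✗.
  V = {[p31], [p32=p33], [p35]}: π^{-1}(V) = {p31, p32, p33, p35} ∉ τ ✗.
  V = {[p34], [p35]}: π^{-1}(V) = {p34, p35} ∉ τ ✗.
  V = {[p31], [p34], [p35]}: π^{-1}(V) = {p31, p34, p35} ∉ τ ✗.
  V = {[p32=p33], [p34], [p35]}: π^{-1}(V) = {p32, p33, p34, p35} ∉ τ ✗.
  V = {[p31], [p32=p33], [p34], [p35]}: π^{-1}(V) = {p31, p32, p33, p34, p35} ∈ τ ✓.
Open sets in the quotient: τ_Q = {{}, {[p31]}, {[p31], [p35]}, {[p31], [p32=p33], [p34], [p35]}} (4 elements).


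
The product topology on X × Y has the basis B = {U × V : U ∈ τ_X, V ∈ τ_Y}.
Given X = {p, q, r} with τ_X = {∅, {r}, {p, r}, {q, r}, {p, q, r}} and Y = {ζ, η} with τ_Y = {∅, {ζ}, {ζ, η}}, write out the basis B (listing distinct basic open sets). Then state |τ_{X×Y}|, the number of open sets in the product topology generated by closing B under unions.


Basis B = {∅ × ∅, {r} × {ζ}, {p, r} × {ζ}, {q, r} × {ζ}, {r} × {ζ, η}, {p, q, r} × {ζ}, {p, r} × {ζ, η}, {q, r} × {ζ, η}, {p, q, r} × {ζ, η}}; |τ_{X×Y}| = 14.

Enumerate products U × V with U ∈ τ_X, V ∈ τ_Y (deduplicated):
  ∅ × ∅ = {} (∅)
  {r} × {ζ} = {(r,ζ)}
  {p, r} × {ζ} = {(p,ζ), (r,ζ)}
  {q, r} × {ζ} = {(q,ζ), (r,ζ)}
  {r} × {ζ, η} = {(r,ζ), (r,η)}
  {p, q, r} × {ζ} = {(p,ζ), (q,ζ), (r,ζ)}
  {p, r} × {ζ, η} = {(p,ζ), (p,η), (r,ζ), (r,η)}
  {q, r} × {ζ, η} = {(q,ζ), (q,η), (r,ζ), (r,η)}
  {p, q, r} × {ζ, η} = {(p,ζ), (p,η), (q,ζ), (q,η), (r,ζ), (r,η)}
These 9 distinct sets form the basis B.
Close under arbitrary unions to get τ_{X×Y}; counting gives |τ_{X×Y}| = 14.


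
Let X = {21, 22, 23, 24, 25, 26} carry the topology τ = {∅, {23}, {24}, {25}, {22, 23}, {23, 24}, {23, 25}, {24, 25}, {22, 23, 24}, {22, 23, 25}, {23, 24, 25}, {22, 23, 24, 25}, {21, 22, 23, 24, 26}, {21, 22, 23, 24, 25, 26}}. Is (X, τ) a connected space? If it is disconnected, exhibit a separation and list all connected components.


(X, τ) is disconnected; components = [{25}, {21, 22, 23, 24, 26}].

Find clopen sets (U ∈ τ with X ∖ U ∈ τ):
  U = ∅, X ∖ U = {21, 22, 23, 24, 25, 26} — both open, so U is clopen.
  U = {25}, X ∖ U = {21, 22, 23, 24, 26} — both open, so U is clopen.
  U = {21, 22, 23, 24, 26}, X ∖ U = {25} — both open, so U is clopen.
  U = {21, 22, 23, 24, 25, 26}, X ∖ U = ∅ — both open, so U is clopen.
Nontrivial clopen(s) exist: e.g. {25}. So (X, τ) is disconnected.
Compute connected components by grouping points that agree on all clopens:
  component: {25}
  component: {21, 22, 23, 24, 26}


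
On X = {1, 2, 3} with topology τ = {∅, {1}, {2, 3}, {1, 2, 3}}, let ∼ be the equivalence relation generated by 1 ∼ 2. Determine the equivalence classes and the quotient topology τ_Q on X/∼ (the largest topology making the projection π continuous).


X/∼ = {[1=2], [3]}; |τ_Q| = 2.

Equivalence classes: [1=2], [3].
Quotient map π: X → X/∼ sends 1 ↦ [1=2], 2 ↦ [1=2], 3 ↦ [3].
For each subset V ⊆ X/∼, compute π^{-1}(V) ⊆ X and check whether π^{-1}(V) ∈ τ. V is open in τ_Q iff π^{-1}(V) ∈ τ.
  V = {}: π^{-1}(V) = ∅ ∈ τ ✓.
  V = {[1=2]}: π^{-1}(V) = {1, 2} ∉ τ ✗.
  V = {[3]}: π^{-1}(V) = {3} ∉ τ ✗.
  V = {[1=2], [3]}: π^{-1}(V) = {1, 2, 3} ∈ τ ✓.
Open sets in the quotient: τ_Q = {{}, {[1=2], [3]}} (2 elements).


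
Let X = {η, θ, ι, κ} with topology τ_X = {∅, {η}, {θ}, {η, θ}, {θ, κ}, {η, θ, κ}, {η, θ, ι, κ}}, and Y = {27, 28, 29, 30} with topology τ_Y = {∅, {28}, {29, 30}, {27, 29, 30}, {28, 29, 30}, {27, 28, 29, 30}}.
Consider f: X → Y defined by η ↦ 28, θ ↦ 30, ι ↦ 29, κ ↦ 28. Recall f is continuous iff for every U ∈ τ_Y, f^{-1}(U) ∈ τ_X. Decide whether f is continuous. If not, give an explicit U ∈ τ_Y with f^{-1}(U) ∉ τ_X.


f is NOT continuous.

Compute f^{-1}(U) for each U ∈ τ_Y:
  U = ∅: f^{-1}(U) = ∅ ∈ τ_X ✓.
  U = {28}: f^{-1}(U) = {η, κ} ∉ τ_X ✗.
  U = {29, 30}: f^{-1}(U) = {θ, ι} ∉ τ_X ✗.
  U = {27, 29, 30}: f^{-1}(U) = {θ, ι} ∉ τ_X ✗.
  U = {28, 29, 30}: f^{-1}(U) = {η, θ, ι, κ} ∈ τ_X ✓.
  U = {27, 28, 29, 30}: f^{-1}(U) = {η, θ, ι, κ} ∈ τ_X ✓.
Found U = {28} with f^{-1}(U) = {η, κ} not in τ_X. Therefore f is NOT continuous.


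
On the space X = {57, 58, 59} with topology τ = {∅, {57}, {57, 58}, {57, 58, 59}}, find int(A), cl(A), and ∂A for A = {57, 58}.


int(A) = {57, 58}, cl(A) = {57, 58, 59}, ∂A = {59}.

Closed sets in (X, τ) are complements of opens:
  closed(X, τ) = {∅, {59}, {58, 59}, {57, 58, 59}}.
int(A) = ⋃ {U ∈ τ : U ⊆ A}. Opens contained in A: ∅, {57}, {57, 58}.
Taking the union of these: int(A) = {57, 58}.
cl(A) = ⋂ {C closed : A ⊆ C}. Closed sets containing A: {57, 58, 59}.
Intersecting these: cl(A) = {57, 58, 59}.
∂A = cl(A) ∖ int(A) = {57, 58, 59} ∖ {57, 58} = {59}.


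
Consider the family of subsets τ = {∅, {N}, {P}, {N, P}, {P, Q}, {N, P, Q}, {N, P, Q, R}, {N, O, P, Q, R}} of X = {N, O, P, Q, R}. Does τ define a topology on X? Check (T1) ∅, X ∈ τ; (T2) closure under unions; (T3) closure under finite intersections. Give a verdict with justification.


τ IS a topology on X.

Axiom (T1): ∅ ∈ τ? Yes; X ∈ τ? Yes.
Axiom (T2/T3): check pairwise unions and intersections of members of τ.
All pairwise intersections and unions checked — each lies in τ. Therefore τ satisfies (T1), (T2), (T3): it IS a topology on X.


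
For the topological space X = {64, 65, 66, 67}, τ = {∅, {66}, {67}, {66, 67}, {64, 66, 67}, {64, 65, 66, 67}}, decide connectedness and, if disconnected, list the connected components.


(X, τ) is connected.

Find clopen sets (U ∈ τ with X ∖ U ∈ τ):
  U = ∅, X ∖ U = {64, 65, 66, 67} — both open, so U is clopen.
  U = {64, 65, 66, 67}, X ∖ U = ∅ — both open, so U is clopen.
Only trivial clopens (∅ and X) exist, so (X, τ) is connected.
Compute connected components by grouping points that agree on all clopens:
  component: {64, 65, 66, 67}


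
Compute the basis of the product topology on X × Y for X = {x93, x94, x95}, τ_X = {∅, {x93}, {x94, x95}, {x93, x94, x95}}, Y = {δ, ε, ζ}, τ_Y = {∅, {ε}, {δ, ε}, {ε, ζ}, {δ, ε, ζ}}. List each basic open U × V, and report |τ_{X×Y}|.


Basis B = {∅ × ∅, {x93} × {ε}, {x93} × {δ, ε}, {x93} × {ε, ζ}, {x94, x95} × {ε}, {x93} × {δ, ε, ζ}, {x93, x94, x95} × {ε}, {x94, x95} × {δ, ε}, {x94, x95} × {ε, ζ}, {x93, x94, x95} × {δ, ε}, {x93, x94, x95} × {ε, ζ}, {x94, x95} × {δ, ε, ζ}, {x93, x94, x95} × {δ, ε, ζ}}; |τ_{X×Y}| = 25.

Enumerate products U × V with U ∈ τ_X, V ∈ τ_Y (deduplicated):
  ∅ × ∅ = {} (∅)
  {x93} × {ε} = {(x93,ε)}
  {x93} × {δ, ε} = {(x93,δ), (x93,ε)}
  {x93} × {ε, ζ} = {(x93,ε), (x93,ζ)}
  {x94, x95} × {ε} = {(x94,ε), (x95,ε)}
  {x93} × {δ, ε, ζ} = {(x93,δ), (x93,ε), (x93,ζ)}
  {x93, x94, x95} × {ε} = {(x93,ε), (x94,ε), (x95,ε)}
  {x94, x95} × {δ, ε} = {(x94,δ), (x94,ε), (x95,δ), (x95,ε)}
  {x94, x95} × {ε, ζ} = {(x94,ε), (x94,ζ), (x95,ε), (x95,ζ)}
  {x93, x94, x95} × {δ, ε} = {(x93,δ), (x93,ε), (x94,δ), (x94,ε), (x95,δ), (x95,ε)}
  {x93, x94, x95} × {ε, ζ} = {(x93,ε), (x93,ζ), (x94,ε), (x94,ζ), (x95,ε), (x95,ζ)}
  {x94, x95} × {δ, ε, ζ} = {(x94,δ), (x94,ε), (x94,ζ), (x95,δ), (x95,ε), (x95,ζ)}
  {x93, x94, x95} × {δ, ε, ζ} = {(x93,δ), (x93,ε), (x93,ζ), (x94,δ), (x94,ε), (x94,ζ), (x95,δ), (x95,ε), (x95,ζ)}
These 13 distinct sets form the basis B.
Close under arbitrary unions to get τ_{X×Y}; counting gives |τ_{X×Y}| = 25.


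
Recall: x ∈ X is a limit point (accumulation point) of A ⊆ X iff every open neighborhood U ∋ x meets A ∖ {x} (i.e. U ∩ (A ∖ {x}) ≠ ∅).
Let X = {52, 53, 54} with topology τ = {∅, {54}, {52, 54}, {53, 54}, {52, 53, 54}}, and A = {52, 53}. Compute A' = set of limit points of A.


A' = ∅

For each x ∈ X, list the open sets U ∈ τ with x ∈ U, then check whether U ∩ (A ∖ {x}) ≠ ∅ for every such U.
  x = 52: open {52, 54} ∋ x has {52, 54} ∩ (A ∖ {52}) = ∅, so x is NOT a limit point.
  x = 53: open {53, 54} ∋ x has {53, 54} ∩ (A ∖ {53}) = ∅, so x is NOT a limit point.
  x = 54: open {54} ∋ x has {54} ∩ (A ∖ {54}) = ∅, so x is NOT a limit point.
Collecting: A' = ∅.


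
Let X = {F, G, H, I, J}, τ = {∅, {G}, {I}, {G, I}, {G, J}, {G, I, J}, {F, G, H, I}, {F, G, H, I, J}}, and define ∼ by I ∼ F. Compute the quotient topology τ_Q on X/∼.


X/∼ = {[F=I], [G], [H], [J]}; |τ_Q| = 5.

Equivalence classes: [F=I], [G], [H], [J].
Quotient map π: X → X/∼ sends F ↦ [F=I], G ↦ [G], H ↦ [H], I ↦ [F=I], J ↦ [J].
For each subset V ⊆ X/∼, compute π^{-1}(V) ⊆ X and check whether π^{-1}(V) ∈ τ. V is open in τ_Q iff π^{-1}(V) ∈ τ.
  V = {}: π^{-1}(V) = ∅ ∈ τ ✓.
  V = {[F=I]}: π^{-1}(V) = {F, I} ∉ τ ✗.
  V = {[G]}: π^{-1}(V) = {G} ∈ τ ✓.
  V = {[F=I], [G]}: π^{-1}(V) = {F, G, I} ∉ τ ✗.
  V = {[H]}: π^{-1}(V) = {H} ∉ τ ✗.
  V = {[F=I], [H]}: π^{-1}(V) = {F, H, I} ∉ τ ✗.
  V = {[G], [H]}: π^{-1}(V) = {G, H} ∉ τ ✗.
  V = {[F=I], [G], [H]}: π^{-1}(V) = {F, G, H, I} ∈ τ ✓.
  V = {[J]}: π^{-1}(V) = {J} ∉ τ ✗.
  V = {[F=I], [J]}: π^{-1}(V) = {F, I, J} ∉ τ ✗.
  V = {[G], [J]}: π^{-1}(V) = {G, J} ∈ τ ✓.
  V = {[F=I], [G], [J]}: π^{-1}(V) = {F, G, I, J} ∉ τ ✗.
  V = {[H], [J]}: π^{-1}(V) = {H, J} ∉ τ ✗.
  V = {[F=I], [H], [J]}: π^{-1}(V) = {F, H, I, J} ∉ τ ✗.
  V = {[G], [H], [J]}: π^{-1}(V) = {G, H, J} ∉ τ ✗.
  V = {[F=I], [G], [H], [J]}: π^{-1}(V) = {F, G, H, I, J} ∈ τ ✓.
Open sets in the quotient: τ_Q = {{}, {[G]}, {[F=I], [G], [H]}, {[G], [J]}, {[F=I], [G], [H], [J]}} (5 elements).


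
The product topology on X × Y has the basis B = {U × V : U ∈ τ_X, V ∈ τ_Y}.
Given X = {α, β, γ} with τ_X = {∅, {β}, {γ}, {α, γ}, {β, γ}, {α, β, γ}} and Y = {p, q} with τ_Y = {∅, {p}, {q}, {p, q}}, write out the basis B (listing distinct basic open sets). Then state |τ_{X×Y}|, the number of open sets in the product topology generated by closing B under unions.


Basis B = {∅ × ∅, {β} × {p}, {β} × {q}, {γ} × {p}, {γ} × {q}, {α, γ} × {p}, {α, γ} × {q}, {β} × {p, q}, {β, γ} × {p}, {β, γ} × {q}, {γ} × {p, q}, {α, β, γ} × {p}, {α, β, γ} × {q}, {α, γ} × {p, q}, {β, γ} × {p, q}, {α, β, γ} × {p, q}}; |τ_{X×Y}| = 36.

Enumerate products U × V with U ∈ τ_X, V ∈ τ_Y (deduplicated):
  ∅ × ∅ = {} (∅)
  {β} × {p} = {(β,p)}
  {β} × {q} = {(β,q)}
  {γ} × {p} = {(γ,p)}
  {γ} × {q} = {(γ,q)}
  {α, γ} × {p} = {(α,p), (γ,p)}
  {α, γ} × {q} = {(α,q), (γ,q)}
  {β} × {p, q} = {(β,p), (β,q)}
  {β, γ} × {p} = {(β,p), (γ,p)}
  {β, γ} × {q} = {(β,q), (γ,q)}
  {γ} × {p, q} = {(γ,p), (γ,q)}
  {α, β, γ} × {p} = {(α,p), (β,p), (γ,p)}
  {α, β, γ} × {q} = {(α,q), (β,q), (γ,q)}
  {α, γ} × {p, q} = {(α,p), (α,q), (γ,p), (γ,q)}
  {β, γ} × {p, q} = {(β,p), (β,q), (γ,p), (γ,q)}
  {α, β, γ} × {p, q} = {(α,p), (α,q), (β,p), (β,q), (γ,p), (γ,q)}
These 16 distinct sets form the basis B.
Close under arbitrary unions to get τ_{X×Y}; counting gives |τ_{X×Y}| = 36.


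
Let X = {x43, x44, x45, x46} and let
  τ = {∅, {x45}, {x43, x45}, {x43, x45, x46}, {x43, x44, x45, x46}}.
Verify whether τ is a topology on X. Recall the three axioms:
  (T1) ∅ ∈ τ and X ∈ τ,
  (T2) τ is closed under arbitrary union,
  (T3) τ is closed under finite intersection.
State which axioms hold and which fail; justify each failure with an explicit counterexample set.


τ IS a topology on X.

Axiom (T1): ∅ ∈ τ? Yes; X ∈ τ? Yes.
Axiom (T2/T3): check pairwise unions and intersections of members of τ.
All pairwise intersections and unions checked — each lies in τ. Therefore τ satisfies (T1), (T2), (T3): it IS a topology on X.


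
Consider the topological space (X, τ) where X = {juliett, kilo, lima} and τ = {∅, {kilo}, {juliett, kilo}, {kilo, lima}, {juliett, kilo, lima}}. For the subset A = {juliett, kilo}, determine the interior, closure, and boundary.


int(A) = {juliett, kilo}, cl(A) = {juliett, kilo, lima}, ∂A = {lima}.

Closed sets in (X, τ) are complements of opens:
  closed(X, τ) = {∅, {juliett}, {lima}, {juliett, lima}, {juliett, kilo, lima}}.
int(A) = ⋃ {U ∈ τ : U ⊆ A}. Opens contained in A: ∅, {kilo}, {juliett, kilo}.
Taking the union of these: int(A) = {juliett, kilo}.
cl(A) = ⋂ {C closed : A ⊆ C}. Closed sets containing A: {juliett, kilo, lima}.
Intersecting these: cl(A) = {juliett, kilo, lima}.
∂A = cl(A) ∖ int(A) = {juliett, kilo, lima} ∖ {juliett, kilo} = {lima}.


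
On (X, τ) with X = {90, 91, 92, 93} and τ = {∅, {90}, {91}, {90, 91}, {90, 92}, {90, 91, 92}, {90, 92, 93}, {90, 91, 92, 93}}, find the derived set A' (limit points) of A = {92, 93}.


A' = {93}

For each x ∈ X, list the open sets U ∈ τ with x ∈ U, then check whether U ∩ (A ∖ {x}) ≠ ∅ for every such U.
  x = 90: open {90} ∋ x has {90} ∩ (A ∖ {90}) = ∅, so x is NOT a limit point.
  x = 91: open {91} ∋ x has {91} ∩ (A ∖ {91}) = ∅, so x is NOT a limit point.
  x = 92: open {90, 92} ∋ x has {90, 92} ∩ (A ∖ {92}) = ∅, so x is NOT a limit point.
  x = 93: opens ∋ x are {90, 92, 93}, {90, 91, 92, 93}; each meets A ∖ {93}, so x IS a limit point.
Collecting: A' = {93}.


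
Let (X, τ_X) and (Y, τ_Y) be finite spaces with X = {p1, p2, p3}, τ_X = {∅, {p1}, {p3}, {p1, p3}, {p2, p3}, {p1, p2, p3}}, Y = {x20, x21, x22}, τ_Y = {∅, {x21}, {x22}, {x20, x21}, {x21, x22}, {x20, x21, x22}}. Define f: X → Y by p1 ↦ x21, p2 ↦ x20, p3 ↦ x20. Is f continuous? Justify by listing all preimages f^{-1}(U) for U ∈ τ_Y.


f IS continuous.

Compute f^{-1}(U) for each U ∈ τ_Y:
  U = ∅: f^{-1}(U) = ∅ ∈ τ_X ✓.
  U = {x21}: f^{-1}(U) = {p1} ∈ τ_X ✓.
  U = {x22}: f^{-1}(U) = ∅ ∈ τ_X ✓.
  U = {x20, x21}: f^{-1}(U) = {p1, p2, p3} ∈ τ_X ✓.
  U = {x21, x22}: f^{-1}(U) = {p1} ∈ τ_X ✓.
  U = {x20, x21, x22}: f^{-1}(U) = {p1, p2, p3} ∈ τ_X ✓.
Every preimage lies in τ_X, so f IS continuous.


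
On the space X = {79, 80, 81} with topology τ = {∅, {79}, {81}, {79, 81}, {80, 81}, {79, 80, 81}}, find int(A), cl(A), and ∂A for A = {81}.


int(A) = {81}, cl(A) = {80, 81}, ∂A = {80}.

Closed sets in (X, τ) are complements of opens:
  closed(X, τ) = {∅, {79}, {80}, {79, 80}, {80, 81}, {79, 80, 81}}.
int(A) = ⋃ {U ∈ τ : U ⊆ A}. Opens contained in A: ∅, {81}.
Taking the union of these: int(A) = {81}.
cl(A) = ⋂ {C closed : A ⊆ C}. Closed sets containing A: {80, 81}, {79, 80, 81}.
Intersecting these: cl(A) = {80, 81}.
∂A = cl(A) ∖ int(A) = {80, 81} ∖ {81} = {80}.


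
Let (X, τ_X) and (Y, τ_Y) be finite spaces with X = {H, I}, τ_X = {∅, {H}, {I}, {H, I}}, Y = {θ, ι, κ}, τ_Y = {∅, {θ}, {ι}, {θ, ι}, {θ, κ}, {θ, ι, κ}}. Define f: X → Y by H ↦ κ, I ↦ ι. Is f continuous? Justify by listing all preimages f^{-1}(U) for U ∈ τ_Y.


f IS continuous.

Compute f^{-1}(U) for each U ∈ τ_Y:
  U = ∅: f^{-1}(U) = ∅ ∈ τ_X ✓.
  U = {θ}: f^{-1}(U) = ∅ ∈ τ_X ✓.
  U = {ι}: f^{-1}(U) = {I} ∈ τ_X ✓.
  U = {θ, ι}: f^{-1}(U) = {I} ∈ τ_X ✓.
  U = {θ, κ}: f^{-1}(U) = {H} ∈ τ_X ✓.
  U = {θ, ι, κ}: f^{-1}(U) = {H, I} ∈ τ_X ✓.
Every preimage lies in τ_X, so f IS continuous.


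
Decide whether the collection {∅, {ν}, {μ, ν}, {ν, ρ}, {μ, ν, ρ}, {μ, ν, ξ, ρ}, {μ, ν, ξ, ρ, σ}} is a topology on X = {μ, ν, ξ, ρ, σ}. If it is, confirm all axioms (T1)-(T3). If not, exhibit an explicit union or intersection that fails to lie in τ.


τ IS a topology on X.

Axiom (T1): ∅ ∈ τ? Yes; X ∈ τ? Yes.
Axiom (T2/T3): check pairwise unions and intersections of members of τ.
All pairwise intersections and unions checked — each lies in τ. Therefore τ satisfies (T1), (T2), (T3): it IS a topology on X.


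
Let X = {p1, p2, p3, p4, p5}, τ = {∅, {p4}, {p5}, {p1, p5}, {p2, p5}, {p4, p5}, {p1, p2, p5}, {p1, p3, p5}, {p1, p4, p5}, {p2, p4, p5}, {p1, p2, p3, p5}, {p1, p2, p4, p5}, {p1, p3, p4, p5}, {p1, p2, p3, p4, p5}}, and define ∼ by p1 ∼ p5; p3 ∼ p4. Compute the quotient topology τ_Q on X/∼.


X/∼ = {[p1=p5], [p2], [p3=p4]}; |τ_Q| = 5.

Equivalence classes: [p1=p5], [p2], [p3=p4].
Quotient map π: X → X/∼ sends p1 ↦ [p1=p5], p2 ↦ [p2], p3 ↦ [p3=p4], p4 ↦ [p3=p4], p5 ↦ [p1=p5].
For each subset V ⊆ X/∼, compute π^{-1}(V) ⊆ X and check whether π^{-1}(V) ∈ τ. V is open in τ_Q iff π^{-1}(V) ∈ τ.
  V = {}: π^{-1}(V) = ∅ ∈ τ ✓.
  V = {[p1=p5]}: π^{-1}(V) = {p1, p5} ∈ τ ✓.
  V = {[p2]}: π^{-1}(V) = {p2} ∉ τ ✗.
  V = {[p1=p5], [p2]}: π^{-1}(V) = {p1, p2, p5} ∈ τ ✓.
  V = {[p3=p4]}: π^{-1}(V) = {p3, p4} ∉ τ ✗.
  V = {[p1=p5], [p3=p4]}: π^{-1}(V) = {p1, p3, p4, p5} ∈ τ ✓.
  V = {[p2], [p3=p4]}: π^{-1}(V) = {p2, p3, p4} ∉ τ ✗.
  V = {[p1=p5], [p2], [p3=p4]}: π^{-1}(V) = {p1, p2, p3, p4, p5} ∈ τ ✓.
Open sets in the quotient: τ_Q = {{}, {[p1=p5]}, {[p1=p5], [p2]}, {[p1=p5], [p3=p4]}, {[p1=p5], [p2], [p3=p4]}} (5 elements).


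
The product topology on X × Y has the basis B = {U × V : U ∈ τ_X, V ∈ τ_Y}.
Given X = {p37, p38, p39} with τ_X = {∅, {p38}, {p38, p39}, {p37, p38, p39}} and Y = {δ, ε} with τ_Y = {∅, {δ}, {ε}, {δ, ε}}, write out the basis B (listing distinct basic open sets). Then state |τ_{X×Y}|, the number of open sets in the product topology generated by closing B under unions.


Basis B = {∅ × ∅, {p38} × {δ}, {p38} × {ε}, {p38} × {δ, ε}, {p38, p39} × {δ}, {p38, p39} × {ε}, {p37, p38, p39} × {δ}, {p37, p38, p39} × {ε}, {p38, p39} × {δ, ε}, {p37, p38, p39} × {δ, ε}}; |τ_{X×Y}| = 16.

Enumerate products U × V with U ∈ τ_X, V ∈ τ_Y (deduplicated):
  ∅ × ∅ = {} (∅)
  {p38} × {δ} = {(p38,δ)}
  {p38} × {ε} = {(p38,ε)}
  {p38} × {δ, ε} = {(p38,δ), (p38,ε)}
  {p38, p39} × {δ} = {(p38,δ), (p39,δ)}
  {p38, p39} × {ε} = {(p38,ε), (p39,ε)}
  {p37, p38, p39} × {δ} = {(p37,δ), (p38,δ), (p39,δ)}
  {p37, p38, p39} × {ε} = {(p37,ε), (p38,ε), (p39,ε)}
  {p38, p39} × {δ, ε} = {(p38,δ), (p38,ε), (p39,δ), (p39,ε)}
  {p37, p38, p39} × {δ, ε} = {(p37,δ), (p37,ε), (p38,δ), (p38,ε), (p39,δ), (p39,ε)}
These 10 distinct sets form the basis B.
Close under arbitrary unions to get τ_{X×Y}; counting gives |τ_{X×Y}| = 16.
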